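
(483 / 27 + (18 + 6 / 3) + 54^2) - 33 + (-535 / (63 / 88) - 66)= 132778 / 63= 2107.59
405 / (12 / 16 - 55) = -1620 / 217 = -7.47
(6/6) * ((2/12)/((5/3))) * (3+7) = 1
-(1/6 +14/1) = -14.17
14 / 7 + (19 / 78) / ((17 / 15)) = 979 / 442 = 2.21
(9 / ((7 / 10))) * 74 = 6660 / 7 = 951.43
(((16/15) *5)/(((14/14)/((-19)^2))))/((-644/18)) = -8664/161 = -53.81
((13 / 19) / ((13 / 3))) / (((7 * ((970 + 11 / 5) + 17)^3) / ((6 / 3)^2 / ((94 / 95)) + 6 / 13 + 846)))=97435875 / 4916150748811484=0.00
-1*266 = -266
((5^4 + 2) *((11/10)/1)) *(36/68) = 62073/170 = 365.14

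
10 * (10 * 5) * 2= 1000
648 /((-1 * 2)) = -324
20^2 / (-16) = -25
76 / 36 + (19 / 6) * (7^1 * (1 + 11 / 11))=46.44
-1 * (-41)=41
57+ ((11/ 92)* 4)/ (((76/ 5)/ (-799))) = 55691/ 1748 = 31.86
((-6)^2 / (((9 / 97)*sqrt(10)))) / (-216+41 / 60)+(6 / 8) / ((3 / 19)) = 19 / 4- 2328*sqrt(10) / 12919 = 4.18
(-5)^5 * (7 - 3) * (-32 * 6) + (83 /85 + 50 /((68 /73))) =2400054.65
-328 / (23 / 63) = -898.43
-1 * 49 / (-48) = 49 / 48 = 1.02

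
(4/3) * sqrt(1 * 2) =4 * sqrt(2)/3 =1.89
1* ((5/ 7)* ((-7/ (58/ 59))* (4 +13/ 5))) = -1947/ 58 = -33.57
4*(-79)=-316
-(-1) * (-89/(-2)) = 89/2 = 44.50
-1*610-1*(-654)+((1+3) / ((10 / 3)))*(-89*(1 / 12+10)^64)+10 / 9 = -1768698090280441999114992768674768595806029179937854672681962124170736660546927666218585443134564932668310409008280884933431759310169689 / 973685048022722051535956782394543049523684750469301190798179859169280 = -1816499178941040297412548000000000000000000000000000000000000000000.00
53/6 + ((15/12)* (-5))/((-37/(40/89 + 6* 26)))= 696679/19758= 35.26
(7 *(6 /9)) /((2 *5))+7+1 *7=217 /15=14.47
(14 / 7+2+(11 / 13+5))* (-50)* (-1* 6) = 38400 / 13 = 2953.85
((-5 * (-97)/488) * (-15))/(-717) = 2425/116632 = 0.02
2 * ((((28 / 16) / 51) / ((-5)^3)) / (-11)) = 7 / 140250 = 0.00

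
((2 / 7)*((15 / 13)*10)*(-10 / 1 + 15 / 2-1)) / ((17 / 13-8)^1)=50 / 29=1.72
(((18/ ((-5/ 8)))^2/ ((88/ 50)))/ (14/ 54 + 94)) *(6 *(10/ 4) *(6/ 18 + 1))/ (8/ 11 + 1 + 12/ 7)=3919104/ 134885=29.06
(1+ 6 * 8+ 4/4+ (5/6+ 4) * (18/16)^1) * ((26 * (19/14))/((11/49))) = 1533623/176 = 8713.77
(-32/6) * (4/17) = -64/51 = -1.25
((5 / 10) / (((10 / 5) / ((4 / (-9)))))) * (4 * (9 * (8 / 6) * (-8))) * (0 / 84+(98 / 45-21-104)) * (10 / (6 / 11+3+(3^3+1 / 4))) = -62256128 / 36585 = -1701.68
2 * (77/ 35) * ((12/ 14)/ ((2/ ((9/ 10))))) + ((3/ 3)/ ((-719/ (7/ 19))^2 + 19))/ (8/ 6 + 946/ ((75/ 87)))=4567319060436813/ 2691181264188200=1.70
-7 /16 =-0.44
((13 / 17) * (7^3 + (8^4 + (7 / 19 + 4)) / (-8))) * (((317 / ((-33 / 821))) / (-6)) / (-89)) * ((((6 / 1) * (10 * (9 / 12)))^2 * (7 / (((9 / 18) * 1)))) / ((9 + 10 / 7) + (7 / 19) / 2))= 320430897347925 / 62644252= 5115088.57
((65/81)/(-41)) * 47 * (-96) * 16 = 1564160/1107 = 1412.97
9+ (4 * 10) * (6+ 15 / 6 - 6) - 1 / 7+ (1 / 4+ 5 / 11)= 33745 / 308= 109.56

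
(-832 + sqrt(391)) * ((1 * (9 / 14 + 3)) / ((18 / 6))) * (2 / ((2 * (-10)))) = 3536 / 35-17 * sqrt(391) / 140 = 98.63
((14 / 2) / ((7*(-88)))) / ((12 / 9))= -3 / 352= -0.01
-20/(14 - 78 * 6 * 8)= 0.01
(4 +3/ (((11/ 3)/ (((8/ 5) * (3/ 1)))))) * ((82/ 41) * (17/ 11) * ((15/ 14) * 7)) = 22236/ 121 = 183.77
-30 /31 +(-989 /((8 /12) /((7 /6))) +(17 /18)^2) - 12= -8752471 /5022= -1742.83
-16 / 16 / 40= -1 / 40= -0.02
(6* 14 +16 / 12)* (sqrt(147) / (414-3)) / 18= 896* sqrt(3) / 11097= 0.14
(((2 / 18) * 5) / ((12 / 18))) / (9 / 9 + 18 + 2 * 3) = 1 / 30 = 0.03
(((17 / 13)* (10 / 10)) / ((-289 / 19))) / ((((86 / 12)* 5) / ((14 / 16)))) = -399 / 190060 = -0.00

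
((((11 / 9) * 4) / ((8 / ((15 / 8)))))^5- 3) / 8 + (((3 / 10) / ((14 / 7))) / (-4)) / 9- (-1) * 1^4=8844053747 / 10192158720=0.87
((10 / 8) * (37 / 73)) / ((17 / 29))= 5365 / 4964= 1.08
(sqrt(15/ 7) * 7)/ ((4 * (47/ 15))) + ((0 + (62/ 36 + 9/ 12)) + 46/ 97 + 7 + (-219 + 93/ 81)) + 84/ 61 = -131979053/ 639036 + 15 * sqrt(105)/ 188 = -205.71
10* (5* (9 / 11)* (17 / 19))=7650 / 209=36.60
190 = 190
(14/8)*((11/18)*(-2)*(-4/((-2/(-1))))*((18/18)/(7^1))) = 11/18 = 0.61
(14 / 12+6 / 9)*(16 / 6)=44 / 9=4.89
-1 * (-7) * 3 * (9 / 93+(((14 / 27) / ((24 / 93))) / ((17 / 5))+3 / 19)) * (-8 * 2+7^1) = -6401255 / 40052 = -159.82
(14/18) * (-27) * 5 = -105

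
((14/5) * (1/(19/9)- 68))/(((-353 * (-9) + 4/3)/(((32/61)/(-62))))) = 0.00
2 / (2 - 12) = -1 / 5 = -0.20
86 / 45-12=-454 / 45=-10.09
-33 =-33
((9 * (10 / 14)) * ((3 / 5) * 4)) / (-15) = -36 / 35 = -1.03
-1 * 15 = -15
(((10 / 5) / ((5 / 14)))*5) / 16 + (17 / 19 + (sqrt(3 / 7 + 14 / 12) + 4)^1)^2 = 39.67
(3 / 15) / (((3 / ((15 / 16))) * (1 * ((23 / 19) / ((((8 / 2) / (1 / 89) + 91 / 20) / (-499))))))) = -137009 / 3672640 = -0.04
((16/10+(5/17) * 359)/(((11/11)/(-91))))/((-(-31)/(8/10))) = -3316404/13175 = -251.72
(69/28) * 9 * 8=1242/7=177.43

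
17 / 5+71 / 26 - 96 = -11683 / 130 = -89.87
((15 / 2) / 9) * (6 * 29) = 145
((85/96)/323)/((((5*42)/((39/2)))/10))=65/25536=0.00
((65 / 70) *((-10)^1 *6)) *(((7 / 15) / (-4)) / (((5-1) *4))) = 13 / 32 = 0.41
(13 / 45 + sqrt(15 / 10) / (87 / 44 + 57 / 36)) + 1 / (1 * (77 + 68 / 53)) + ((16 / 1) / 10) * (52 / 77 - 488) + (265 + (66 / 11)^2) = -478.07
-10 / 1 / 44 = -5 / 22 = -0.23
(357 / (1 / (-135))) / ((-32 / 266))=6409935 / 16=400620.94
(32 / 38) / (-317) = -16 / 6023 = -0.00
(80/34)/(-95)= -8/323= -0.02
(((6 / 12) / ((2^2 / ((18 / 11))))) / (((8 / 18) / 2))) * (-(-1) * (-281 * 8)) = -22761 / 11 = -2069.18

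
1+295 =296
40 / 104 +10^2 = 1305 / 13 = 100.38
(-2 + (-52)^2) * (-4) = -10808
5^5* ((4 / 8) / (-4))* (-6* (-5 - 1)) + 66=-27993 / 2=-13996.50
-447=-447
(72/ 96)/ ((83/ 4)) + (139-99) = 3323/ 83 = 40.04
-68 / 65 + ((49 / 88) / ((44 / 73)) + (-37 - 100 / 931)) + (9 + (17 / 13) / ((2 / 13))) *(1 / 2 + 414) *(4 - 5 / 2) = 2540760181319 / 234314080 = 10843.40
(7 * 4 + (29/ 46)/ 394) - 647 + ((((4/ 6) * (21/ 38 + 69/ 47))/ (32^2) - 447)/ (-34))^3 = 1653.39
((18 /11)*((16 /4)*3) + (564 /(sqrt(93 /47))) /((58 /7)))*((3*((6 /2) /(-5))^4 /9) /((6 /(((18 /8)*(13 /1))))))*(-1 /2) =-346437*sqrt(4371) /4495000 - 28431 /13750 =-7.16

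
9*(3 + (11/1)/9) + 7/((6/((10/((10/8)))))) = 142/3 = 47.33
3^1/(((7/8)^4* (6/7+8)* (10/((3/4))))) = 2304/53165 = 0.04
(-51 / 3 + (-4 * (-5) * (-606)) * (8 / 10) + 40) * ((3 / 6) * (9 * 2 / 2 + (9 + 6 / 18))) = -532015 / 6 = -88669.17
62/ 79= 0.78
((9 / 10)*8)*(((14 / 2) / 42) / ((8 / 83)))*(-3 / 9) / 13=-0.32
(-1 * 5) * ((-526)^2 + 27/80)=-22134107/16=-1383381.69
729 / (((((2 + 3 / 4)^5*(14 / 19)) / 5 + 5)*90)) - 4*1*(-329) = 1804046996 / 1370557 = 1316.29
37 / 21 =1.76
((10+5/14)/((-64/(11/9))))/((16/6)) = -1595/21504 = -0.07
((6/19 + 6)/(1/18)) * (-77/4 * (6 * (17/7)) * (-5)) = 3029400/19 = 159442.11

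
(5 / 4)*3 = 3.75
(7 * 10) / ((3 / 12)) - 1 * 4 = 276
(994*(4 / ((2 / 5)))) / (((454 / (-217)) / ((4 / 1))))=-4313960 / 227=-19004.23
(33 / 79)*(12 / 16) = 99 / 316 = 0.31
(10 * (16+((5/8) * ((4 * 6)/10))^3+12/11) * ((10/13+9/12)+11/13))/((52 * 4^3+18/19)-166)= 7014895/45833216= 0.15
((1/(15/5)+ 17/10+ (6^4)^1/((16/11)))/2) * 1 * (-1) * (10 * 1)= -26791/6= -4465.17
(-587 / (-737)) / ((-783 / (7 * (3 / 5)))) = -4109 / 961785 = -0.00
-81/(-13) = 81/13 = 6.23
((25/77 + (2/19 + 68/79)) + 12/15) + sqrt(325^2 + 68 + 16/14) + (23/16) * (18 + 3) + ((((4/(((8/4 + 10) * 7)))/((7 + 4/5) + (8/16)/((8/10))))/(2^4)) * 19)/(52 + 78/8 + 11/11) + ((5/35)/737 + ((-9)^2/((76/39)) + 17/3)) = 1785623995718423/22457584588560 + sqrt(5179013)/7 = 404.62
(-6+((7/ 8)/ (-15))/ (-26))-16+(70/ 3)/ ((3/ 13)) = 79.11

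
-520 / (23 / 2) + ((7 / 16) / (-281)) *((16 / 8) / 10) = -23379361 / 517040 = -45.22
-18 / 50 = -9 / 25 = -0.36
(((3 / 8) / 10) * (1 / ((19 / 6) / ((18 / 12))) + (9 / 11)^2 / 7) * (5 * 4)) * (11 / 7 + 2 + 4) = 728379 / 225302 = 3.23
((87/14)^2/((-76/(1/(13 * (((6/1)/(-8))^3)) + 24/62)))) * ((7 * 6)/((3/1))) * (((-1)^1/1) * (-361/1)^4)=418722595801943/16926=24738425842.01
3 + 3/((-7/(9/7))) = 120/49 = 2.45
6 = 6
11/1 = 11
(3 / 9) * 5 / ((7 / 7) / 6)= 10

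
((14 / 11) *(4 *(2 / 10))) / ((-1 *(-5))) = 56 / 275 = 0.20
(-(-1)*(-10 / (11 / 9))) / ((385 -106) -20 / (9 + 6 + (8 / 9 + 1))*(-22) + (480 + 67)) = -1710 / 178079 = -0.01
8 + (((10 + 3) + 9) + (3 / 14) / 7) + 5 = 3433 / 98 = 35.03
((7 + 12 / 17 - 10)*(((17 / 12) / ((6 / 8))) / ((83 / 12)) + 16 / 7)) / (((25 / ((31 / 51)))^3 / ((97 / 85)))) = -33509274292 / 348020261859375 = -0.00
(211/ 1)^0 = 1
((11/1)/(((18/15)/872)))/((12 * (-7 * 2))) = -5995/126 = -47.58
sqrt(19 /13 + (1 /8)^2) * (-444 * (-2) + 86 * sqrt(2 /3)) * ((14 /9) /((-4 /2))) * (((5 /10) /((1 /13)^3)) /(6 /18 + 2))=-6253 * sqrt(15977) /2 -7267 * sqrt(95862) /72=-426439.80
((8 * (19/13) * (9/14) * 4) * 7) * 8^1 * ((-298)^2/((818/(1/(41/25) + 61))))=2454946085376/217997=11261375.55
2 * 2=4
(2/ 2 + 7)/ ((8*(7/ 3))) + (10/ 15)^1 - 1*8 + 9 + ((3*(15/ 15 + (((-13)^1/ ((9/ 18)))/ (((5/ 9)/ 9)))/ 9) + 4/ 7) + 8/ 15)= -671/ 5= -134.20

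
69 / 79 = 0.87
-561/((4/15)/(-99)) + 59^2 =847009/4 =211752.25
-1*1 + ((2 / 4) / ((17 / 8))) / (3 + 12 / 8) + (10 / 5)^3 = 1079 / 153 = 7.05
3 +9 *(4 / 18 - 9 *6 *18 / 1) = -8743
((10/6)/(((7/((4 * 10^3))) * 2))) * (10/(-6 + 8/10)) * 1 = -250000/273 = -915.75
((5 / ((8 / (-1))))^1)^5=-3125 / 32768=-0.10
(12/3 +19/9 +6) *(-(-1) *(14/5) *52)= 79352/45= 1763.38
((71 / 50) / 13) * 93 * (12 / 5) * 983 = 38944494 / 1625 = 23965.84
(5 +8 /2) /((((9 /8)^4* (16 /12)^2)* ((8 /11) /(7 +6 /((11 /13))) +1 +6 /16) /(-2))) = -634880 /143289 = -4.43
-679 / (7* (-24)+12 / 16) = 2716 / 669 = 4.06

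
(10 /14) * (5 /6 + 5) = 25 /6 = 4.17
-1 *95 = -95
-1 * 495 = -495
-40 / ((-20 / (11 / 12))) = 11 / 6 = 1.83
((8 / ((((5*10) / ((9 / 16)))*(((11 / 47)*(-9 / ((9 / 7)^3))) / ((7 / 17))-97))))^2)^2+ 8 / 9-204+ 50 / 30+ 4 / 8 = -3709503874669977492121114553716951 / 18460345519507829173646400000000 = -200.94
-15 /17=-0.88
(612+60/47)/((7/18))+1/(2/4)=519490/329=1579.00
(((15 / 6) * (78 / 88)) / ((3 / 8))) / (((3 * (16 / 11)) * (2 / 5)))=325 / 96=3.39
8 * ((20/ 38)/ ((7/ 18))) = 1440/ 133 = 10.83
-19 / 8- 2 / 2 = -27 / 8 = -3.38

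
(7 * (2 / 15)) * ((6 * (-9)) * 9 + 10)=-6664 / 15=-444.27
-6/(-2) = 3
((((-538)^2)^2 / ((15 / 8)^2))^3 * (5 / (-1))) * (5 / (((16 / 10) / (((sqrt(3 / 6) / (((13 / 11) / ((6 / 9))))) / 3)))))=-211948295410567360176885942411002380288 * sqrt(2) / 10661625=-28113927650942851441157530000000.00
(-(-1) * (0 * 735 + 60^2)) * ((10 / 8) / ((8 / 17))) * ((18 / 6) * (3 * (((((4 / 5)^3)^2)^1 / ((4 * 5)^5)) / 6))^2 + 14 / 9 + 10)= 2107620239257813418 / 19073486328125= 110500.00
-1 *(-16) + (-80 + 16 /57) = -3632 /57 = -63.72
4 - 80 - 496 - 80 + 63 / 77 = -7163 / 11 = -651.18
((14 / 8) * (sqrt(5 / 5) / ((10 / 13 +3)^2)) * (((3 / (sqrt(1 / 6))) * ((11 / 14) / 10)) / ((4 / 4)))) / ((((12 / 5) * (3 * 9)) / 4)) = 1859 * sqrt(6) / 1037232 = 0.00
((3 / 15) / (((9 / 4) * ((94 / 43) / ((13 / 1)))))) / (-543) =-1118 / 1148445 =-0.00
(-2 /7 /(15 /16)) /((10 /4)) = -64 /525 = -0.12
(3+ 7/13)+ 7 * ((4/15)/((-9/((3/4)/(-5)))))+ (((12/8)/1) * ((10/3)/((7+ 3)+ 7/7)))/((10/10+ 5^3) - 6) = 919783/257400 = 3.57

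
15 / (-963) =-5 / 321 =-0.02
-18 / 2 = -9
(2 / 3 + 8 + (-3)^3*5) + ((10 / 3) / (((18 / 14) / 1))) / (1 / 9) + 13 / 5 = -502 / 5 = -100.40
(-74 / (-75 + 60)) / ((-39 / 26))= -3.29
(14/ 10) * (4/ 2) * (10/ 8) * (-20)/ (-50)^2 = -0.03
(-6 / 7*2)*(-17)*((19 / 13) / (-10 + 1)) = -1292 / 273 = -4.73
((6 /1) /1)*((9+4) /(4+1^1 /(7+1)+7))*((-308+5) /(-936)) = 202 /89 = 2.27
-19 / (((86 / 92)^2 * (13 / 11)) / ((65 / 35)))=-34.17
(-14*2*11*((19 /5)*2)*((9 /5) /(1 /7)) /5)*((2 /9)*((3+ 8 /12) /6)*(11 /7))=-1416184 /1125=-1258.83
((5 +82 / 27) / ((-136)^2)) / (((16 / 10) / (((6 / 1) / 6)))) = 1085 / 3995136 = 0.00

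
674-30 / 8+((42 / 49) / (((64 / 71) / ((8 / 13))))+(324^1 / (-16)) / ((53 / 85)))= 12315217 / 19292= 638.36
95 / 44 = 2.16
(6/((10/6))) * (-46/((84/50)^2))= -2875/49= -58.67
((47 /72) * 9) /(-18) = -47 /144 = -0.33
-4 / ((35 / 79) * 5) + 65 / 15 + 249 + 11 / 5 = 133207 / 525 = 253.73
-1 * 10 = -10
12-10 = 2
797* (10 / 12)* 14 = 27895 / 3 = 9298.33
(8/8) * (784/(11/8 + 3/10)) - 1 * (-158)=41946/67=626.06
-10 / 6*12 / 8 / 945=-1 / 378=-0.00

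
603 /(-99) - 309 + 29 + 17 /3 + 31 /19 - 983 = -791144 /627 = -1261.79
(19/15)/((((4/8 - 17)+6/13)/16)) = -7904/6255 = -1.26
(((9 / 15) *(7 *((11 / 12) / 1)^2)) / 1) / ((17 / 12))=2.49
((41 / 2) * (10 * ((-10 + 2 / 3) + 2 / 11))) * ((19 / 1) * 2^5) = -37641280 / 33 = -1140644.85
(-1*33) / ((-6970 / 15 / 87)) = 8613 / 1394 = 6.18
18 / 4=9 / 2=4.50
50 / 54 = 25 / 27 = 0.93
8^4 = 4096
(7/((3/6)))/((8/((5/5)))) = 1.75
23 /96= 0.24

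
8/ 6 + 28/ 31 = 208/ 93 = 2.24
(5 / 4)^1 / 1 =5 / 4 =1.25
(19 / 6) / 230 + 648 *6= 3888.01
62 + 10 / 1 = 72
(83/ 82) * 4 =166/ 41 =4.05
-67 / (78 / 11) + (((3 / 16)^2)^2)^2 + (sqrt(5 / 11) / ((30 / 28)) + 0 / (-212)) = -1582695192697 / 167503724544 + 14 *sqrt(55) / 165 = -8.82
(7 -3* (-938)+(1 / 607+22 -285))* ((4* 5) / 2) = 15527070 / 607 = 25580.02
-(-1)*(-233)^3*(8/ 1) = -101194696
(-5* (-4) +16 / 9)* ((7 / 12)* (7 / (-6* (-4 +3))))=14.82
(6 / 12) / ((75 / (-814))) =-407 / 75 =-5.43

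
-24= -24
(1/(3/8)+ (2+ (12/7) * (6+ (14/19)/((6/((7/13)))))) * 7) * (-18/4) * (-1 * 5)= 497175/247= 2012.85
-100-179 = -279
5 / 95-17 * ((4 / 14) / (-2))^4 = 2078 / 45619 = 0.05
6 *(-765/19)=-4590/19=-241.58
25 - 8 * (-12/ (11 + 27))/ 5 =2423/ 95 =25.51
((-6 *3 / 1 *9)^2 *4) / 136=13122 / 17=771.88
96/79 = 1.22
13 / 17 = 0.76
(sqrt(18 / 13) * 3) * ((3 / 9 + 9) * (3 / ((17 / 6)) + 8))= 12936 * sqrt(26) / 221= 298.47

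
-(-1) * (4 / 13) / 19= 4 / 247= 0.02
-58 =-58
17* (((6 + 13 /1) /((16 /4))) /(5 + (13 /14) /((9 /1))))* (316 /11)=3215142 /7073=454.57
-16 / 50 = -0.32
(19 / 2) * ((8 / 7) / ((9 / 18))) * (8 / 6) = 608 / 21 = 28.95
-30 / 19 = -1.58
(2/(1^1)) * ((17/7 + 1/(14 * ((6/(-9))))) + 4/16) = 36/7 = 5.14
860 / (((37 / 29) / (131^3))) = 56067389540 / 37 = 1515334852.43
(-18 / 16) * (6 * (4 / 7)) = -27 / 7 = -3.86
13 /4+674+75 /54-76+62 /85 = 1846307 /3060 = 603.37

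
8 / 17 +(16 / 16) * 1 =25 / 17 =1.47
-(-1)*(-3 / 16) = -3 / 16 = -0.19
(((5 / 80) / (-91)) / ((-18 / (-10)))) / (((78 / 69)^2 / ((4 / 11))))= -2645 / 24360336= -0.00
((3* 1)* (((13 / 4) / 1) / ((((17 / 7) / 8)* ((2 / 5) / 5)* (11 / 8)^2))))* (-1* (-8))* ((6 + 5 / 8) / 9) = 7716800 / 6171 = 1250.49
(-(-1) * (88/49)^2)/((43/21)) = 23232/14749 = 1.58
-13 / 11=-1.18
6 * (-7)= -42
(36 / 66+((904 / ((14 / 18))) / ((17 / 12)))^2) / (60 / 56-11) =-209704333260 / 3093167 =-67795.99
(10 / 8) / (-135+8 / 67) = -335 / 36148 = -0.01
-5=-5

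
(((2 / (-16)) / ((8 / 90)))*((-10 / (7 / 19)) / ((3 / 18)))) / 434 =12825 / 24304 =0.53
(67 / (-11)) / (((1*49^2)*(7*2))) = -67 / 369754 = -0.00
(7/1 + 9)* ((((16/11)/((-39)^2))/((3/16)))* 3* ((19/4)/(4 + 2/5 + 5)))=97280/786357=0.12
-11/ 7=-1.57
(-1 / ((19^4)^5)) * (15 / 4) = -0.00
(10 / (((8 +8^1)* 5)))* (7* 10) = 35 / 4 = 8.75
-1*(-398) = 398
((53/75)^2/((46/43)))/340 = 120787/87975000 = 0.00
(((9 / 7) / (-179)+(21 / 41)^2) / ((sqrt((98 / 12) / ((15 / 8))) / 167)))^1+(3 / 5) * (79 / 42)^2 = 6241 / 2940+134629722 * sqrt(5) / 14744051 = 22.54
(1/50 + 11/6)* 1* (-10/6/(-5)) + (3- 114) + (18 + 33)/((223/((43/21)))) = -38604521/351225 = -109.91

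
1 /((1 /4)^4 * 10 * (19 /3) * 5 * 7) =384 /3325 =0.12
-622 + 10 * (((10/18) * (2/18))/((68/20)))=-856244/1377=-621.82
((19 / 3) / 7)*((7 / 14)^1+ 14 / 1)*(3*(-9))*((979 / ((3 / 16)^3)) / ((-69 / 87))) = 32037767168 / 483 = 66330780.89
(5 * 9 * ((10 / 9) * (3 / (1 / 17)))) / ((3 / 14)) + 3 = 11903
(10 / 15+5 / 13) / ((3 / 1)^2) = 41 / 351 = 0.12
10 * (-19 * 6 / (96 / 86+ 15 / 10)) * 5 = -6536 / 3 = -2178.67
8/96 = 1/12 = 0.08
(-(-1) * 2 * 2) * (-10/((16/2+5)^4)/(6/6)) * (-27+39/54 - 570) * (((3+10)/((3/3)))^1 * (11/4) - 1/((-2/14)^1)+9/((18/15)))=3595555/85683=41.96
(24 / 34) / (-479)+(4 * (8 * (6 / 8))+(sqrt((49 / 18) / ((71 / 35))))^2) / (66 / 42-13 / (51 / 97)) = -31425809371 / 28674076188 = -1.10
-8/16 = -1/2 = -0.50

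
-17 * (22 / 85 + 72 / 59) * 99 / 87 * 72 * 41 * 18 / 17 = -89437.71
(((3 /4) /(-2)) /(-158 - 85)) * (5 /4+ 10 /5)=13 /2592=0.01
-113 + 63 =-50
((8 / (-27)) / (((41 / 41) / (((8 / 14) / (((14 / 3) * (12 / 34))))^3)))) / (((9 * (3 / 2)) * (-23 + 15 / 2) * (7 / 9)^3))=0.00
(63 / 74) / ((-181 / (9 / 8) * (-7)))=81 / 107152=0.00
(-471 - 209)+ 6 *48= -392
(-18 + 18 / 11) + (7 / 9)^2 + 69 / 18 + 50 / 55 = -19631 / 1782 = -11.02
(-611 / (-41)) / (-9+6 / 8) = -2444 / 1353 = -1.81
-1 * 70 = -70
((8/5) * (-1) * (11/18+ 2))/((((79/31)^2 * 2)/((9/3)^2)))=-2.89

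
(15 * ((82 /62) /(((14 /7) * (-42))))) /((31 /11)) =-2255 /26908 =-0.08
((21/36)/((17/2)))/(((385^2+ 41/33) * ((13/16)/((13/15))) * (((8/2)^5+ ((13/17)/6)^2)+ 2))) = 62832/130537000101545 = 0.00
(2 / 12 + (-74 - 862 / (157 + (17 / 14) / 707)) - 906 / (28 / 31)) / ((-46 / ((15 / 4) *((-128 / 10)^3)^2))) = 388078060.03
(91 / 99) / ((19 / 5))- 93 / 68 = -1.13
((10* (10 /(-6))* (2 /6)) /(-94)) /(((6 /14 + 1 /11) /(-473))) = -182105 /3384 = -53.81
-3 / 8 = -0.38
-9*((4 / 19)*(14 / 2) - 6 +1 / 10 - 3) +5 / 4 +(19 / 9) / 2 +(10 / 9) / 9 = 2132003 / 30780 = 69.27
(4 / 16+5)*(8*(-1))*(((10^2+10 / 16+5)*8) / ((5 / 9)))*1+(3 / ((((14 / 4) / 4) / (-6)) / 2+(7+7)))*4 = -85409082 / 1337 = -63881.14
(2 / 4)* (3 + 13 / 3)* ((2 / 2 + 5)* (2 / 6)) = 22 / 3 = 7.33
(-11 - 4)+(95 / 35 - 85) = -681 / 7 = -97.29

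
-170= -170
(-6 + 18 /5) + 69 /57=-113 /95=-1.19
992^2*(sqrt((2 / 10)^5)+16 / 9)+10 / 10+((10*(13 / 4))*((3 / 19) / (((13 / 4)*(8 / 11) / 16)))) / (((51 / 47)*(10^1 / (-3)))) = 984064*sqrt(5) / 125+5085617741 / 2907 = 1767041.98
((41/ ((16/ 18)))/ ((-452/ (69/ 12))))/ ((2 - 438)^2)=-8487/ 2749548544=-0.00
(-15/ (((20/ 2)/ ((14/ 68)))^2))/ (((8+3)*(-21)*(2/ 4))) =7/ 127160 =0.00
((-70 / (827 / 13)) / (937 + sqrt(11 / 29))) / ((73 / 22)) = -54400346 / 153711146439 + 2002 * sqrt(319) / 153711146439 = -0.00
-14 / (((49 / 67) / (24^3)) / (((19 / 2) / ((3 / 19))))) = -111453696 / 7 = -15921956.57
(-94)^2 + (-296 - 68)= 8472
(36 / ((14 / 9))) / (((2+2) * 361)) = 81 / 5054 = 0.02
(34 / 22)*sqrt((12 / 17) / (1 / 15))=6*sqrt(85) / 11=5.03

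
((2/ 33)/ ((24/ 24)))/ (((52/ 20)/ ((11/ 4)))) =0.06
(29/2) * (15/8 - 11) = -2117/16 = -132.31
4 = 4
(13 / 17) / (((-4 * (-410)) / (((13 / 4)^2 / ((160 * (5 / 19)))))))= 0.00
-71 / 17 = -4.18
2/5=0.40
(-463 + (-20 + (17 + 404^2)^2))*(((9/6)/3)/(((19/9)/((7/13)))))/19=839317871889/4693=178844634.96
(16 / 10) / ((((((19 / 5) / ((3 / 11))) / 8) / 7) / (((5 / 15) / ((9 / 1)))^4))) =448 / 37023723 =0.00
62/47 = 1.32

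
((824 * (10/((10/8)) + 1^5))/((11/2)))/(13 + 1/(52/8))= 21424/209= 102.51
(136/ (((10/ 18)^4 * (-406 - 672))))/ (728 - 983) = 8748/ 1684375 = 0.01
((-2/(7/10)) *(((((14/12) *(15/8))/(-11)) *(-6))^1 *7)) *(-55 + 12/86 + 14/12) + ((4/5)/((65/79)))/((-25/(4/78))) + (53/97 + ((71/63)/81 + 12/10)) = 126923331137236357/98920238917500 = 1283.09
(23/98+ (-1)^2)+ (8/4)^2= 513/98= 5.23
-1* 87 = -87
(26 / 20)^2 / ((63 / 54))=507 / 350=1.45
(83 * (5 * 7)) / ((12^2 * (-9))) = -2905 / 1296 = -2.24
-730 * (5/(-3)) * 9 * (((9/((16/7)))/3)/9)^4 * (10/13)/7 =3129875/5750784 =0.54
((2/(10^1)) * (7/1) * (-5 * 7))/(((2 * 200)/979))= -47971/400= -119.93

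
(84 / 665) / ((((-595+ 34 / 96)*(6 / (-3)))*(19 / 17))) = 288 / 3030595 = 0.00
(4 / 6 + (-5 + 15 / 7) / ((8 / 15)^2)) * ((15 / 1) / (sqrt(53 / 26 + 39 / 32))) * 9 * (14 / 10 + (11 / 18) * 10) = -532519 * sqrt(35230) / 18970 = -5268.95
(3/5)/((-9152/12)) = -9/11440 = -0.00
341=341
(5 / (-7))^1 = -5 / 7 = -0.71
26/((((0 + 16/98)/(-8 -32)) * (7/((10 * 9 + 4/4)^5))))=-5678692520410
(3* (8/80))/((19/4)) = 6/95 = 0.06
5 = 5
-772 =-772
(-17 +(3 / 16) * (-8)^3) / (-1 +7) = -113 / 6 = -18.83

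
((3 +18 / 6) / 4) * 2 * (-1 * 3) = -9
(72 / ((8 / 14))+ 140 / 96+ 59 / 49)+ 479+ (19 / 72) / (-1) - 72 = 535.40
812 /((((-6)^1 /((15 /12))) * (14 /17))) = -2465 /12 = -205.42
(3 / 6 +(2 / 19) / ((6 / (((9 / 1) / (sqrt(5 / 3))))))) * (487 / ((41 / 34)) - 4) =49182 * sqrt(15) / 3895 +8197 / 41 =248.83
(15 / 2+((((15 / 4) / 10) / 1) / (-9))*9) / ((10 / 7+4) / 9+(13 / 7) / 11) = 9.23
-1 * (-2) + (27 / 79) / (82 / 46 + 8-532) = 1897117 / 948869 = 2.00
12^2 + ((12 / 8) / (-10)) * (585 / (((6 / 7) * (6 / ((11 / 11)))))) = 2031 / 16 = 126.94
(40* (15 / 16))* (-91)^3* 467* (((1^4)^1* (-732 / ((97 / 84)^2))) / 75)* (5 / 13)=349548439050720 / 9409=37150434589.30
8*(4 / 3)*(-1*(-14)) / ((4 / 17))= 1904 / 3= 634.67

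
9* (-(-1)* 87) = 783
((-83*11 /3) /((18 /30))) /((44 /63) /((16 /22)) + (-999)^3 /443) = 28312130 /125622324271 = 0.00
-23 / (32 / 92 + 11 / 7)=-3703 / 309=-11.98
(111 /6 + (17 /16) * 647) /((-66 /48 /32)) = -180720 /11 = -16429.09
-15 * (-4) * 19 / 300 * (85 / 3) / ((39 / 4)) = 1292 / 117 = 11.04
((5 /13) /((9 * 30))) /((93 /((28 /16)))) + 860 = 224583847 /261144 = 860.00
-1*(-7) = 7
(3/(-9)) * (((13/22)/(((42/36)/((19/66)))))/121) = -247/614922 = -0.00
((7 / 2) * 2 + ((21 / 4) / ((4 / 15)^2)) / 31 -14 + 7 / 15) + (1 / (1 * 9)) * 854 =8101009 / 89280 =90.74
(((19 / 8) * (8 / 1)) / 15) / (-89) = -19 / 1335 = -0.01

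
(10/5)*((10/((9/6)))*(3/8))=5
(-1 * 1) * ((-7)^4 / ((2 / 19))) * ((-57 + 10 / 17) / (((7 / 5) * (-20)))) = -6249803 / 136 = -45954.43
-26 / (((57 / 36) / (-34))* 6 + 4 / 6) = -5304 / 79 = -67.14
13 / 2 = 6.50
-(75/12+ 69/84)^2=-9801/196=-50.01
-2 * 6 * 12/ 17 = -144/ 17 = -8.47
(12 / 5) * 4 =48 / 5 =9.60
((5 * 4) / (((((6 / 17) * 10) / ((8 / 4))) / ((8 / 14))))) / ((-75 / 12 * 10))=-0.10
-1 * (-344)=344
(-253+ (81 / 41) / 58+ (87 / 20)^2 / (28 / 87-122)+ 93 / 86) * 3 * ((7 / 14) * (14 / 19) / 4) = -1145858661302901 / 16453404828800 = -69.64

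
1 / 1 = 1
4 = 4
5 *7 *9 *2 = 630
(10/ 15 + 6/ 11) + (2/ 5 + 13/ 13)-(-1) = 596/ 165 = 3.61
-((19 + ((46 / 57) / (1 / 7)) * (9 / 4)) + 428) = -17469 / 38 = -459.71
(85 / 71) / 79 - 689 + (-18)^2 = -2047200 / 5609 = -364.98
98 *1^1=98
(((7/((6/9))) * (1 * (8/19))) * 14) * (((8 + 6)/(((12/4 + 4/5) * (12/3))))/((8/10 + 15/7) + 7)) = 60025/10469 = 5.73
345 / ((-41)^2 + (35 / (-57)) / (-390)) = 1533870 / 7473733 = 0.21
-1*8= -8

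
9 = 9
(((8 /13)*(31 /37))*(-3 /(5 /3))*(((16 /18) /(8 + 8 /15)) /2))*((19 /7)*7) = -1767 /1924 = -0.92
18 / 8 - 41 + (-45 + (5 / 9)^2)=-27035 / 324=-83.44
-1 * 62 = -62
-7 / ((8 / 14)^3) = -37.52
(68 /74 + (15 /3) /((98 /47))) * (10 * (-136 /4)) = -2044590 /1813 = -1127.74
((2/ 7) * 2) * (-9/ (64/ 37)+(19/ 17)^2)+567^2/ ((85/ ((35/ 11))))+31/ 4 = 12039.84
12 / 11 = 1.09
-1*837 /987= -279 /329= -0.85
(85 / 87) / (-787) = -0.00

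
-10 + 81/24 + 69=499/8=62.38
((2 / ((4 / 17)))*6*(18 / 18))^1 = 51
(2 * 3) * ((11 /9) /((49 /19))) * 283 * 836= 672746.83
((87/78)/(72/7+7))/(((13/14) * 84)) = 203/245388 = 0.00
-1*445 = -445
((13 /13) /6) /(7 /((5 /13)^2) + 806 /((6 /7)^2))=75 /514969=0.00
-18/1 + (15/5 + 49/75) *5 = 4/15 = 0.27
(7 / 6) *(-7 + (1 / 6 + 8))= 49 / 36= 1.36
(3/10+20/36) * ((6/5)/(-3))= -77/225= -0.34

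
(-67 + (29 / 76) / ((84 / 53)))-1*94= -1026287 / 6384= -160.76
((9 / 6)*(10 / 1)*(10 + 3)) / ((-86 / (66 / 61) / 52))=-334620 / 2623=-127.57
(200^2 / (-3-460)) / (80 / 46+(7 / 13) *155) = -478400 / 471797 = -1.01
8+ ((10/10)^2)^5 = 9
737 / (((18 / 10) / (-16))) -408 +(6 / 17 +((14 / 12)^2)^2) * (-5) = -153566101 / 22032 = -6970.14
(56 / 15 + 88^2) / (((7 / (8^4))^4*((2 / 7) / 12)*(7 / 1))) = 65423791786811195392 / 12005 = 5449711935594435.27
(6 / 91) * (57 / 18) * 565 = 10735 / 91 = 117.97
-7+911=904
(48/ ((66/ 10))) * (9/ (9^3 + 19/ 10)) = 7200/ 80399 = 0.09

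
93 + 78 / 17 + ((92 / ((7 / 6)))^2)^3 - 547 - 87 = 480931680953155057 / 2000033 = 240461872855.68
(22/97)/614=11/29779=0.00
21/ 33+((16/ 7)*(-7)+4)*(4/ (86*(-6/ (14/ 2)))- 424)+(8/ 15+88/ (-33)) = 36093359/ 7095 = 5087.15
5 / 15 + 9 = 28 / 3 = 9.33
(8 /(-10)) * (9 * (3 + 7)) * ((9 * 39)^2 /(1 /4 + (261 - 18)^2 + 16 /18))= -319336992 /2125805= -150.22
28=28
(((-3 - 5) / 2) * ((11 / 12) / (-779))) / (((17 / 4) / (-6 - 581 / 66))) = -1954 / 119187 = -0.02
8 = 8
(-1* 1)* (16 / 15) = -16 / 15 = -1.07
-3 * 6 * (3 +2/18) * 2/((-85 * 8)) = 14/85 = 0.16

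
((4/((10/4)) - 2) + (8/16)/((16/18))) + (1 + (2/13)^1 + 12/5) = 773/208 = 3.72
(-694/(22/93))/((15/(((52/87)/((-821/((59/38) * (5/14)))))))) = 8250619/104497701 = 0.08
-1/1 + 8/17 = -9/17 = -0.53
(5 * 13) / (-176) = -0.37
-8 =-8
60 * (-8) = -480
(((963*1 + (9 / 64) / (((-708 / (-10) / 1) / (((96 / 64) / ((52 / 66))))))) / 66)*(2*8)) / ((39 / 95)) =3991851835 / 7019584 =568.67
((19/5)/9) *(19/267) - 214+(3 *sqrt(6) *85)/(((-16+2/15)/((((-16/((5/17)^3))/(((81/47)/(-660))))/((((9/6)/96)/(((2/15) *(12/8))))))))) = -5201963008 *sqrt(6)/105 - 2570849/12015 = -121354071.40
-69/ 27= -23/ 9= -2.56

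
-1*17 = -17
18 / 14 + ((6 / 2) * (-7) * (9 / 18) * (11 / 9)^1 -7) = -779 / 42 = -18.55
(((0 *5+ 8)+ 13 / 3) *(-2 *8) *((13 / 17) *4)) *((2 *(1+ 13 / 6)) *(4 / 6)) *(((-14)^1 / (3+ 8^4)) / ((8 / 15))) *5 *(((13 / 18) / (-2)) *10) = -1663298000 / 5644323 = -294.69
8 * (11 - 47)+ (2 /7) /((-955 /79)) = -1925438 /6685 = -288.02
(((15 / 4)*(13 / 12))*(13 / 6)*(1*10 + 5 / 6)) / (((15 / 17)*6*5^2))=37349 / 51840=0.72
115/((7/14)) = 230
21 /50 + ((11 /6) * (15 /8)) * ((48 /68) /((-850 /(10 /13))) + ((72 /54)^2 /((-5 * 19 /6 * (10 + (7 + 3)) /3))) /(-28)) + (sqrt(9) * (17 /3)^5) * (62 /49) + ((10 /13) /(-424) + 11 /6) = 66616381584452989 /3003182746200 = 22181.93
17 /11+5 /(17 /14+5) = 2249 /957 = 2.35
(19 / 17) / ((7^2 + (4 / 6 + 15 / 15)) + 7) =57 / 2941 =0.02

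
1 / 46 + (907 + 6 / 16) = 907.40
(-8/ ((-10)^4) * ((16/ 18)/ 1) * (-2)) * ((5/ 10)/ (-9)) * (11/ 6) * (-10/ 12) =11/ 91125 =0.00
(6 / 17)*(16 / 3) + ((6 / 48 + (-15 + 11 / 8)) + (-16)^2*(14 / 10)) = 58953 / 170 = 346.78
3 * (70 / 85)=42 / 17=2.47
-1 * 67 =-67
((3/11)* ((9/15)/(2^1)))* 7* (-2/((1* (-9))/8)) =56/55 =1.02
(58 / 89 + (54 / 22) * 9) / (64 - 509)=-0.05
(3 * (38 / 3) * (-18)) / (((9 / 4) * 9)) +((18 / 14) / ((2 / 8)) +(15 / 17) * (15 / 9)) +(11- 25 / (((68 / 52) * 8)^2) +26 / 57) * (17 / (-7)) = -54.43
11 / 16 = 0.69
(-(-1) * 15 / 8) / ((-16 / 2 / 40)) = -75 / 8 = -9.38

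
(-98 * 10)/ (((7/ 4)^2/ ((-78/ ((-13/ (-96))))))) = 184320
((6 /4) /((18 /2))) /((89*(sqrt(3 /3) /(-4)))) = -2 /267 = -0.01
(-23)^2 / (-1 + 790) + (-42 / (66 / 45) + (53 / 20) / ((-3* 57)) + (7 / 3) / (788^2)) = -42977013921749 / 1535914298160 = -27.98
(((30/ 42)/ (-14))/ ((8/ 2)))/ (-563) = 5/ 220696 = 0.00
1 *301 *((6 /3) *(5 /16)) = 1505 /8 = 188.12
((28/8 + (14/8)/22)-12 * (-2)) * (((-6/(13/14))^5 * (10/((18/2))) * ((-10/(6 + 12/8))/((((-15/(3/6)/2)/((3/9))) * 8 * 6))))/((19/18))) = -15663586176/77600237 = -201.85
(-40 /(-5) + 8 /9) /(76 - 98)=-40 /99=-0.40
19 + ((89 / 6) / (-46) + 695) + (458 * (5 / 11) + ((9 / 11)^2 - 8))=914.53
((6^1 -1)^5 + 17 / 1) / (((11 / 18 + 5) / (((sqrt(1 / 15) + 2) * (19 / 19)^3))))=18852 * sqrt(15) / 505 + 113112 / 101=1264.50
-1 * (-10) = 10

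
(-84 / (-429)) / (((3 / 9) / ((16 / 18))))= 224 / 429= 0.52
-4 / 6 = -2 / 3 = -0.67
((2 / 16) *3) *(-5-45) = -75 / 4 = -18.75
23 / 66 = 0.35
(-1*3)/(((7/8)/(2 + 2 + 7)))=-37.71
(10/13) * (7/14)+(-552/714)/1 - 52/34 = -2967/1547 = -1.92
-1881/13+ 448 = 303.31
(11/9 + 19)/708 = 0.03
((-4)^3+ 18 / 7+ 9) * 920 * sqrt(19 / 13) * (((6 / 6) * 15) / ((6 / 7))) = -844100 * sqrt(247) / 13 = -1020467.14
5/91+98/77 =1329/1001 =1.33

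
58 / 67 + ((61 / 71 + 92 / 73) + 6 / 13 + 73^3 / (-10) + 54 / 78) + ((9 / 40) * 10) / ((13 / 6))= -877970946563 / 22571965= -38896.52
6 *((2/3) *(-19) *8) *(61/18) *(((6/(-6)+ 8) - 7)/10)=0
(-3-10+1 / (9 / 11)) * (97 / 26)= -5141 / 117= -43.94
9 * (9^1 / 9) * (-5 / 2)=-45 / 2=-22.50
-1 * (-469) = 469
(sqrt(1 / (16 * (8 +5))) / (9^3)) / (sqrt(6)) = sqrt(78) / 227448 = 0.00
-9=-9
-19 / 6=-3.17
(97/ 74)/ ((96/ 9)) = 291/ 2368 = 0.12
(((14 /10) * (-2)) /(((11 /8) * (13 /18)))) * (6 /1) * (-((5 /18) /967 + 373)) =4362921696 /691405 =6310.23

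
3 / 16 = 0.19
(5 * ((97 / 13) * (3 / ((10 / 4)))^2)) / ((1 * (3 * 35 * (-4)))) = -291 / 2275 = -0.13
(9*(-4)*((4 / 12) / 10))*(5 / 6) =-1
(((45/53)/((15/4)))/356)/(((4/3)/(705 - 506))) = 1791/18868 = 0.09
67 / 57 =1.18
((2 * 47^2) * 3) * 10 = 132540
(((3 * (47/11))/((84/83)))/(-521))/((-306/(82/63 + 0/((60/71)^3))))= 159941/1546751052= 0.00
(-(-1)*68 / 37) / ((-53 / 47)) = -3196 / 1961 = -1.63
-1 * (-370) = 370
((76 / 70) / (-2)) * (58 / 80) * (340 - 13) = -180177 / 1400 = -128.70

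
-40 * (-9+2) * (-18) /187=-5040 /187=-26.95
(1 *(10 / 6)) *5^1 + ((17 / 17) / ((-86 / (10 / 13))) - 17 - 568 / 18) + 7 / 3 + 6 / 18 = -188987 / 5031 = -37.56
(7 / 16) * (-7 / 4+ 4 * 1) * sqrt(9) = 189 / 64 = 2.95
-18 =-18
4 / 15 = 0.27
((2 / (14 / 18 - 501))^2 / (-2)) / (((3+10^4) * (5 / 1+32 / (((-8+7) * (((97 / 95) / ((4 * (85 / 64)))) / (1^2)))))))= 0.00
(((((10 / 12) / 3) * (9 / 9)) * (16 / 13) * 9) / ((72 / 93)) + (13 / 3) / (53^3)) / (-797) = -23076104 / 4627543791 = -0.00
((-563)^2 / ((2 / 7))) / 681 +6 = 2226955 / 1362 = 1635.06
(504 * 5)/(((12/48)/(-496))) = -4999680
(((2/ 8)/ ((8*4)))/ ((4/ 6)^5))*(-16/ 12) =-81/ 1024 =-0.08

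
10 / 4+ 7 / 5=39 / 10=3.90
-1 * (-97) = 97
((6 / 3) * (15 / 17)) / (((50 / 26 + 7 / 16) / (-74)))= -461760 / 8347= -55.32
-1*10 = -10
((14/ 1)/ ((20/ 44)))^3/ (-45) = -3652264/ 5625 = -649.29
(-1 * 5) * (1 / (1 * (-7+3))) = 5 / 4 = 1.25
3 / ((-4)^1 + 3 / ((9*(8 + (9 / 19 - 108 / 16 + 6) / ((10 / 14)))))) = -26037 / 34336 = -0.76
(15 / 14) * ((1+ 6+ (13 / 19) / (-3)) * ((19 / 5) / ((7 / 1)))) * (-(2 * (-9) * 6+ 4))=409.63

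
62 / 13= 4.77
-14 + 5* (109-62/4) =907/2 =453.50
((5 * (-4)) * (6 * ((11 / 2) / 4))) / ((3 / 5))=-275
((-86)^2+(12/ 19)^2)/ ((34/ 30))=40051500/ 6137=6526.23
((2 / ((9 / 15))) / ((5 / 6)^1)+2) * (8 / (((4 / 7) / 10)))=840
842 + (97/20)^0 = 843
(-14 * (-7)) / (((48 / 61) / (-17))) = -50813 / 24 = -2117.21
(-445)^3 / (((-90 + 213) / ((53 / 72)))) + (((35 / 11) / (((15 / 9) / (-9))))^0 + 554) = -4665504545 / 8856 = -526818.49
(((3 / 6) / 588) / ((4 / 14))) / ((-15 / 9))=-0.00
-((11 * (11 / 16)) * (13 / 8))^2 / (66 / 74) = -8322743 / 49152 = -169.33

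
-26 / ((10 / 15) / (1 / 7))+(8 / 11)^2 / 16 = -4691 / 847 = -5.54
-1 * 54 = -54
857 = 857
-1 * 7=-7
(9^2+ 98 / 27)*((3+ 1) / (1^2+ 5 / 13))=59410 / 243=244.49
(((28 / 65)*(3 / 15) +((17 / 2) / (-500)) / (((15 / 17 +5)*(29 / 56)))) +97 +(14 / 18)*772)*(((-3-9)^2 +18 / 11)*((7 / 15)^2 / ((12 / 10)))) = 129014863747049 / 6998062500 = 18435.80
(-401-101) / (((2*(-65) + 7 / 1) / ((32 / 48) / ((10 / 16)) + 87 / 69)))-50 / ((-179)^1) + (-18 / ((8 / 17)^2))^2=6616.42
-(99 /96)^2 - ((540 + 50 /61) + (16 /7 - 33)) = -223507563 /437248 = -511.17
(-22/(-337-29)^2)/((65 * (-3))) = 11/13060710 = 0.00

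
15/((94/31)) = 465/94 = 4.95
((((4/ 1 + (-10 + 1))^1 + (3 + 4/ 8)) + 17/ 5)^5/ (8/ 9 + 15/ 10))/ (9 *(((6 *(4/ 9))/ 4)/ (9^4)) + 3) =48737056617/ 14110450000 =3.45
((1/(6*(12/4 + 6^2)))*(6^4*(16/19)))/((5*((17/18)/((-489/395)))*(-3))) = 3379968/8293025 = 0.41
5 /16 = 0.31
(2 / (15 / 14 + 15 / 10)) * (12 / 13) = 28 / 39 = 0.72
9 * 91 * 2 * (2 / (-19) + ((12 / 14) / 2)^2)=17082 / 133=128.44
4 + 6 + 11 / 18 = 191 / 18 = 10.61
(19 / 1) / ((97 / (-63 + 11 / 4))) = -4579 / 388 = -11.80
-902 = -902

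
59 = 59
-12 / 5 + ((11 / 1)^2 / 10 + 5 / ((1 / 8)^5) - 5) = 1638447 / 10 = 163844.70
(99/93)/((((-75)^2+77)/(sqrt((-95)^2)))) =3135/176762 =0.02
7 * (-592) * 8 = -33152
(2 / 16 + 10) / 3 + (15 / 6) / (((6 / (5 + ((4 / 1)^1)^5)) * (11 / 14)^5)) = 1849084697 / 1288408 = 1435.17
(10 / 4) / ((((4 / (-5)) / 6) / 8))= -150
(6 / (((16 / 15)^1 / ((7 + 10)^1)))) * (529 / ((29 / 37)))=14973345 / 232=64540.28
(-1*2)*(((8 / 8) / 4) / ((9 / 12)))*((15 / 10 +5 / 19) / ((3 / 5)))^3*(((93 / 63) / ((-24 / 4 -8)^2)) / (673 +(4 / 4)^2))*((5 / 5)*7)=-1165456625 / 880730498592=-0.00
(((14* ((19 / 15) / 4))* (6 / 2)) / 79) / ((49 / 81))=1539 / 5530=0.28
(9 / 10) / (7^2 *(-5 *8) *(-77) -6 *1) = 9 / 1509140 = 0.00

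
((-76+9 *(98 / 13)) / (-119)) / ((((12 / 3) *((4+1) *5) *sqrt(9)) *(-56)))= -0.00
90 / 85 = 18 / 17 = 1.06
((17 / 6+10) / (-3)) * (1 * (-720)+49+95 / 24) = 2853.46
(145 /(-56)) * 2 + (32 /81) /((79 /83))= -853487 /179172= -4.76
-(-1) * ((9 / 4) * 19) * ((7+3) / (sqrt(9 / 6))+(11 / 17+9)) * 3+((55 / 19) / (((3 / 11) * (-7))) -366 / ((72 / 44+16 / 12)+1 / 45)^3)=855 * sqrt(6) / 2+26926328890627612 / 22033677708903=2269.21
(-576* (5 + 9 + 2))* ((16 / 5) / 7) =-147456 / 35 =-4213.03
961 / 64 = 15.02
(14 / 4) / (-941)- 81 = -152449 / 1882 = -81.00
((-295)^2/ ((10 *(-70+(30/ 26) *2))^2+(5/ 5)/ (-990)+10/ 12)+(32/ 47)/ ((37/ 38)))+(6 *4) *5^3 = 200041853671559773/ 66660860283092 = 3000.89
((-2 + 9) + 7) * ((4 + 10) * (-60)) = -11760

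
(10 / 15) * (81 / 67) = 54 / 67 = 0.81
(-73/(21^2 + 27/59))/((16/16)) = -0.17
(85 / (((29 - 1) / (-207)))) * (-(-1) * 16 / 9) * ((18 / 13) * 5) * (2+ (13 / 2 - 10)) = 1055700 / 91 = 11601.10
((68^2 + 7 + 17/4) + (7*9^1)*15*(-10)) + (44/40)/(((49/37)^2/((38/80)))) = -4623799779/960400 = -4814.45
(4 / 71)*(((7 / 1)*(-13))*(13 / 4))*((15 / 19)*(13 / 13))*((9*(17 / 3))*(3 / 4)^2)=-377.36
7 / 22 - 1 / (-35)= 267 / 770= 0.35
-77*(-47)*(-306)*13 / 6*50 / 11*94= -1025196900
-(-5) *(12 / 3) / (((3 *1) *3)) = 20 / 9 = 2.22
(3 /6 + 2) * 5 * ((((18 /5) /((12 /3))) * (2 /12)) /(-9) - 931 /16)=-69845 /96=-727.55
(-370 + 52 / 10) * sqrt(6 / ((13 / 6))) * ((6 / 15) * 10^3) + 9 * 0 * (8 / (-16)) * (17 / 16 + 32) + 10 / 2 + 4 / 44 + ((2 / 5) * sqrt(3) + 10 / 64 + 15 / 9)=-875520 * sqrt(13) / 13 + 2 * sqrt(3) / 5 + 7301 / 1056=-242817.95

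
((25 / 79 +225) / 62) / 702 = 4450 / 859599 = 0.01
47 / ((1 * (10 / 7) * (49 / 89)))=4183 / 70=59.76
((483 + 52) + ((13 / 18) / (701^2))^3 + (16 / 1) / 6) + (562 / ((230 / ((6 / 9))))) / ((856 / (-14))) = 4578242928408148236668717321 / 8515442900079631361354760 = 537.64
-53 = -53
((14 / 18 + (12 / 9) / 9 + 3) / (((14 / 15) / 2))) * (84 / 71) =2120 / 213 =9.95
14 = 14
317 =317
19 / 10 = 1.90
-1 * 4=-4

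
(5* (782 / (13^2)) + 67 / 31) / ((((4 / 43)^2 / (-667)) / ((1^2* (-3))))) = 490352087517 / 83824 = 5849781.54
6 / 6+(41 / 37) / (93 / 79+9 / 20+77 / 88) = 422119 / 292559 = 1.44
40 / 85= 8 / 17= 0.47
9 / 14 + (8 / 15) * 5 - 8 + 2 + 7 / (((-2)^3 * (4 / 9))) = -3131 / 672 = -4.66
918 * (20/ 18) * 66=67320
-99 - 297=-396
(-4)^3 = -64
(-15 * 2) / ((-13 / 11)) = 330 / 13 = 25.38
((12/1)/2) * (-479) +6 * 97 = -2292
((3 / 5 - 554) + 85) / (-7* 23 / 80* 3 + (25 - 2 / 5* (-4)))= -37472 / 1645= -22.78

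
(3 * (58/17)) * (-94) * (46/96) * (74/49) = -1159913/1666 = -696.23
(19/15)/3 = 0.42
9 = 9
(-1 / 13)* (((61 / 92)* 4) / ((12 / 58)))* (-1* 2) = 1769 / 897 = 1.97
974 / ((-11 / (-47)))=45778 / 11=4161.64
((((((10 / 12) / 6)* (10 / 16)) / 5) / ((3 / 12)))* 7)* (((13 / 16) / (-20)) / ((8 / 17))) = -1547 / 36864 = -0.04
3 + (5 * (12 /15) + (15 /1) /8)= 71 /8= 8.88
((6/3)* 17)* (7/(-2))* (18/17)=-126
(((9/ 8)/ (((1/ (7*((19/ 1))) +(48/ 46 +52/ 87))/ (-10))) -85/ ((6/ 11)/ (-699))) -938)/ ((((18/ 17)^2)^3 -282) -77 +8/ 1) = -1524846923203888127/ 4936649353326180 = -308.88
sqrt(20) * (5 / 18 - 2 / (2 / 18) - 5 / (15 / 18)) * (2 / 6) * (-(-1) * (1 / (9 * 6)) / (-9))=0.07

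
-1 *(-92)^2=-8464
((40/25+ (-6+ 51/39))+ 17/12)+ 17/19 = -0.78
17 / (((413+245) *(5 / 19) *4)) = 0.02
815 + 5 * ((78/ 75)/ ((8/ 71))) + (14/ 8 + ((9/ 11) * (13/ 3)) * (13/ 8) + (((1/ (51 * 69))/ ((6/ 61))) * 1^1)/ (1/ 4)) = 4035055207/ 4645080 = 868.67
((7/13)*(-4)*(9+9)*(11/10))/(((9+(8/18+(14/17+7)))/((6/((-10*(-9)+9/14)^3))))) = -14367584/722095713495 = -0.00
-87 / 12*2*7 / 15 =-203 / 30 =-6.77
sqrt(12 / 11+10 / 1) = sqrt(1342) / 11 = 3.33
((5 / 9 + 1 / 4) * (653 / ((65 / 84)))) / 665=18937 / 18525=1.02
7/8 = 0.88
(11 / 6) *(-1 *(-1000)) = 5500 / 3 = 1833.33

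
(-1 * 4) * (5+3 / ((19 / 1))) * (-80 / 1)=31360 / 19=1650.53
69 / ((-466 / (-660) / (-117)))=-2664090 / 233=-11433.86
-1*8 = -8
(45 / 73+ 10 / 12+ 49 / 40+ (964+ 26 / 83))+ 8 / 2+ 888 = 1351633013 / 727080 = 1858.99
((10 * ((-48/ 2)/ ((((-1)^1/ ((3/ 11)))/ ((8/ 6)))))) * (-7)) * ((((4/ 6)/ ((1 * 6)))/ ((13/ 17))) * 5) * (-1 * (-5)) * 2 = -1904000/ 429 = -4438.23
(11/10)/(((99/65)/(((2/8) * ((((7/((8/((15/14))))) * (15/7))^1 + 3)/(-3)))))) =-2431/8064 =-0.30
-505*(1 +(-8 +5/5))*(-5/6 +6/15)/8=-164.12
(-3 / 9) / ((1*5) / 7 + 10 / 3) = -7 / 85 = -0.08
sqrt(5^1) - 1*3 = -3 + sqrt(5) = -0.76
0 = 0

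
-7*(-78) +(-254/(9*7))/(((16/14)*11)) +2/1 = 216881/396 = 547.68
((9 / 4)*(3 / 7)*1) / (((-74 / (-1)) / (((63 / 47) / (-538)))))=-243 / 7484656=-0.00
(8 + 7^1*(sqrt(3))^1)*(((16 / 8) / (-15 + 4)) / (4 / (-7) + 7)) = -98*sqrt(3) / 495 - 112 / 495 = -0.57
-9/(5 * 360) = -1/200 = -0.00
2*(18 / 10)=18 / 5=3.60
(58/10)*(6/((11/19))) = 3306/55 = 60.11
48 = 48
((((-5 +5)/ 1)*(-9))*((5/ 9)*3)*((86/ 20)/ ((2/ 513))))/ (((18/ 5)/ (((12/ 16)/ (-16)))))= 0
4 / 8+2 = 5 / 2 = 2.50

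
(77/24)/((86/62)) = 2387/1032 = 2.31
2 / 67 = 0.03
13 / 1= 13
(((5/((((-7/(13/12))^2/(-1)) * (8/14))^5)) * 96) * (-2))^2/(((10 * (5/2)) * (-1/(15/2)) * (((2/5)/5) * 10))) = -475124094372019985970025/82143179546384206093878690840576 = -0.00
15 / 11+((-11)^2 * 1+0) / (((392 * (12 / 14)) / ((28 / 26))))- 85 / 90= 8309 / 10296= 0.81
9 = 9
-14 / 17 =-0.82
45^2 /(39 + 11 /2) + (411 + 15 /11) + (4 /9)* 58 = 4261414 /8811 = 483.65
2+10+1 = 13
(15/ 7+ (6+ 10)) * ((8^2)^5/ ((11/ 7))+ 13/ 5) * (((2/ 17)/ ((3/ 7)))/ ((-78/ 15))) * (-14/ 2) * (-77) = -233866338866209/ 663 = -352739575967.13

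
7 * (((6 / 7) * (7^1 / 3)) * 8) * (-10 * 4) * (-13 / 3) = 58240 / 3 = 19413.33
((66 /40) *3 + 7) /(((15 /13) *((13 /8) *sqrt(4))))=3.19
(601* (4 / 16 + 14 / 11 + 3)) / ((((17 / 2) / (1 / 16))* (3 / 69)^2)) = 63267871 / 5984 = 10572.84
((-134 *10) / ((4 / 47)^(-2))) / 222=-10720 / 245199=-0.04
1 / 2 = 0.50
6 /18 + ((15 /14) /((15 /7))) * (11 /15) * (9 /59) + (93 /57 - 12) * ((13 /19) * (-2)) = 14.58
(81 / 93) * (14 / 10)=1.22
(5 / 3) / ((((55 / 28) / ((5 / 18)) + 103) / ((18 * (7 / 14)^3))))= 105 / 3082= 0.03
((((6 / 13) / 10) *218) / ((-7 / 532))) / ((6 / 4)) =-509.78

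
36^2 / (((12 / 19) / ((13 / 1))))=26676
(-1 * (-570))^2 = 324900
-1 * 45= -45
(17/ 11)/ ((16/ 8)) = 17/ 22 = 0.77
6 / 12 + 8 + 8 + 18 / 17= 597 / 34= 17.56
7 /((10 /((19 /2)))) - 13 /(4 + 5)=937 /180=5.21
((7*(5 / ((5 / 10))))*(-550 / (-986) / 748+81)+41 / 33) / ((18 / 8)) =6274107874 / 2489157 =2520.58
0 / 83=0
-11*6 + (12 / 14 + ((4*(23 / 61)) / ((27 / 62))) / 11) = -8221424 / 126819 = -64.83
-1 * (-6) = 6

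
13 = 13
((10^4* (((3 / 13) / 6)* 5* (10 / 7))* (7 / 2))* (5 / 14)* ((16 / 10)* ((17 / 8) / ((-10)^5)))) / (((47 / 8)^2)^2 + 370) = -43520 / 581963291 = -0.00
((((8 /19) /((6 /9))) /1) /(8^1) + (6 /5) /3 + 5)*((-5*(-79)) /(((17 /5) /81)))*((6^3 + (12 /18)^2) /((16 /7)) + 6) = 13415236875 /2584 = 5191655.14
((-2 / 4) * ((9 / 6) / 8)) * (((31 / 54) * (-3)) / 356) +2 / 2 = 68383 / 68352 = 1.00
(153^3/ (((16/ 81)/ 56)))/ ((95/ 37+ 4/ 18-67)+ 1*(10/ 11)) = -7438652484417/ 463744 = -16040428.52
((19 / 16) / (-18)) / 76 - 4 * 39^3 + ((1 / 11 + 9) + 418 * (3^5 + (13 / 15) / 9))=-25784857253 / 190080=-135652.66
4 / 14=2 / 7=0.29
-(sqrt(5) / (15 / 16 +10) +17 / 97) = -16 *sqrt(5) / 175 - 17 / 97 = -0.38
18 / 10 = 9 / 5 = 1.80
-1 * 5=-5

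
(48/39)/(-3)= -16/39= -0.41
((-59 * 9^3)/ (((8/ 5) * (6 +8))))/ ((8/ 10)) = -1075275/ 448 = -2400.17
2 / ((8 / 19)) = 19 / 4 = 4.75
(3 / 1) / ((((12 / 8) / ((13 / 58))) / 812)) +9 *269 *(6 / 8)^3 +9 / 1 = 89239 / 64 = 1394.36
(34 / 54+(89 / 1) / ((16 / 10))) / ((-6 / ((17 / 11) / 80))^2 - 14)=3511639 / 6020860464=0.00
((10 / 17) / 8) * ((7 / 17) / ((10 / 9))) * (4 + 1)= 315 / 2312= 0.14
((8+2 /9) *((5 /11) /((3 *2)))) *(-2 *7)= -2590 /297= -8.72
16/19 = 0.84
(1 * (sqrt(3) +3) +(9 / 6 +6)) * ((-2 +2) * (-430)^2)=0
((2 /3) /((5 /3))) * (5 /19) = 2 /19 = 0.11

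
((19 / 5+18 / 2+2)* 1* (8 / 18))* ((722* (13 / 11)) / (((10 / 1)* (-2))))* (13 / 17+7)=-2179.02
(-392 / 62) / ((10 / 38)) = -3724 / 155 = -24.03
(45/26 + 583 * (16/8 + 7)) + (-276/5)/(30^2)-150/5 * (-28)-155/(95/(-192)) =1185958013/185250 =6401.93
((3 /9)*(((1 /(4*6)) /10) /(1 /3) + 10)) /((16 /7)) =1869 /1280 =1.46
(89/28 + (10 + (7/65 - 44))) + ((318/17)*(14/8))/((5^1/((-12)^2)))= 28219221/30940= 912.06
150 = 150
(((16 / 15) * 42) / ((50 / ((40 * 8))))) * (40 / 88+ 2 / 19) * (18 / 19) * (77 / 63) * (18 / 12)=2515968 / 9025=278.78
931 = 931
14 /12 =7 /6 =1.17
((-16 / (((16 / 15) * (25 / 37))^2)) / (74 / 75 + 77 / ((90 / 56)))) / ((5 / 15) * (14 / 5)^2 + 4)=-0.10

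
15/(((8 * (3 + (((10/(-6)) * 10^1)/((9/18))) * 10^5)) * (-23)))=45/1839998344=0.00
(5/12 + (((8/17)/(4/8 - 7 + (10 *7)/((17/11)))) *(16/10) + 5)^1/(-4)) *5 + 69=512899/7914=64.81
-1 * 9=-9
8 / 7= 1.14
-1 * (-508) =508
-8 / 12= -2 / 3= -0.67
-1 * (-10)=10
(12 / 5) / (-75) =-4 / 125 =-0.03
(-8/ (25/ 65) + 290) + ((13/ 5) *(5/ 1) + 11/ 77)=9882/ 35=282.34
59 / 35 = 1.69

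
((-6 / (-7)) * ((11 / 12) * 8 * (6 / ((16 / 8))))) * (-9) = -1188 / 7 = -169.71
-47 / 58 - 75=-4397 / 58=-75.81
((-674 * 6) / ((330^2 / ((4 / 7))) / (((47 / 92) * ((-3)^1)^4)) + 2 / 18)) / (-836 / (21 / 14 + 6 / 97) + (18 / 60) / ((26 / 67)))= 134762013360 / 82030502995739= 0.00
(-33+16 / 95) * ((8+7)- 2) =-426.81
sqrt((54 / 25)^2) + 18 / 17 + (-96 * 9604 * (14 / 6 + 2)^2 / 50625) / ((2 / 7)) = -3082026104 / 2581875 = -1193.72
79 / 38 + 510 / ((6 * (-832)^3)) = 22749247921 / 10942676992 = 2.08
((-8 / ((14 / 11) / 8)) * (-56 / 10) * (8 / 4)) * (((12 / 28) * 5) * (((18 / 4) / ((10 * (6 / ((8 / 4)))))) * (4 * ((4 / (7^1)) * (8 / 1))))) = 811008 / 245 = 3310.24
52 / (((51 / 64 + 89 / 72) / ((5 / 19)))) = 149760 / 22249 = 6.73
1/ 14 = 0.07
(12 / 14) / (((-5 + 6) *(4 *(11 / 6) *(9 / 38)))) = 38 / 77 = 0.49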